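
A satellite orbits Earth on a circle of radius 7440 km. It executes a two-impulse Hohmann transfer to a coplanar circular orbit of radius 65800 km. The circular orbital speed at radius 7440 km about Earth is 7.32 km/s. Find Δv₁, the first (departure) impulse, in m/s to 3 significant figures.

Δv₁ = 2490 m/s

From the circular-orbit relation v² = μ/r at r = 7440 km: μ = v²r = (7.32)² × 7440 = 3.98653×10^5 km³/s².
Semi-major axis of the transfer orbit: a_t = (7440 + 65800)/2 = 36620 km.
Circular speed at r = 7440 km: v_c = √(μ/r) = 7.320 km/s.
Vis-viva on the transfer ellipse at r = 7440 km gives v_t = √[μ(2/r − 1/a_t)] = 9.812 km/s.
Δv₁ = |v_t − v_c| = |9.812 − 7.320| = 2.492 km/s.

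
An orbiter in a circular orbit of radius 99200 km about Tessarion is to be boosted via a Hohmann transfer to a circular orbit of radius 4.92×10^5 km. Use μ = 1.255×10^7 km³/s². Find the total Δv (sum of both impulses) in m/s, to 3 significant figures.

Transfer-ellipse semi-major axis a_t = (r₁ + r₂)/2 = (99200 + 4.920×10^5)/2 = 2.956×10^5 km.
Circular speed at r₁: v₁ = √(μ/r₁) = √(1.255×10^7/99200) = 11.248 km/s.
On the transfer ellipse at r₁, v² = μ(2/r − 1/a) gives v_p = √[μ(2/r₁ − 1/a_t)] = 14.511 km/s.
First burn Δv₁ = |v_p − v₁| = 3.263 km/s.
At r₂, v₂ = √(μ/r₂) = 5.051 km/s.
Transfer-orbit speed at r₂: v_a = √[μ(2/r₂ − 1/a_t)] = 2.926 km/s.
Second burn Δv₂ = |v₂ − v_a| = 2.125 km/s.
Δv = Δv₁ + Δv₂ = 3.263 + 2.125 = 5.388 km/s.

Δv = 5390 m/s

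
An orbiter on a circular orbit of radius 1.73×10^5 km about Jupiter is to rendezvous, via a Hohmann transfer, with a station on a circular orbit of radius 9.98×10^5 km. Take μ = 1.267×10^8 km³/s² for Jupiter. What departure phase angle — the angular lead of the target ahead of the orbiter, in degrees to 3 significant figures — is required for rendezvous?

Semi-major axis of the transfer orbit: a_t = (1.730×10^5 + 9.980×10^5)/2 = 5.855×10^5 km.
The half-period of the transfer ellipse is t = π√(a_t³/μ) = 1.2504×10^5 s.
Target angular speed ω₂ = √(μ/r₂³) = 1.1290×10^-5 rad/s.
Angle swept by the target during transfer: ω₂·t = 1.4117 rad = 80.88°.
The orbiter traverses 180° on the transfer ellipse, so the target must lead by 180° − 80.88° = 99.1°.

φ = 99.1°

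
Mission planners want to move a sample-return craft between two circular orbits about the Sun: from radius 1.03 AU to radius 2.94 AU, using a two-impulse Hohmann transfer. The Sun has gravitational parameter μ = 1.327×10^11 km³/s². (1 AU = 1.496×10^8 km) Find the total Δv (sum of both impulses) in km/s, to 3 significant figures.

In km: r₁ = 1.03 × 1.496×10^8 = 1.54088×10^8 km; r₂ = 2.94 × 1.496×10^8 = 4.39824×10^8 km.
Transfer-ellipse semi-major axis a_t = (r₁ + r₂)/2 = (1.54088×10^8 + 4.39824×10^8)/2 = 2.96956×10^8 km.
Circular speed at r₁: v₁ = √(μ/r₁) = √(1.327×10^11/1.54088×10^8) = 29.346 km/s.
Transfer-orbit speed at r₁ (vis-viva): v_p = √[μ(2/r₁ − 1/a_t)] = 35.714 km/s.
First burn Δv₁ = |v_p − v₁| = 6.368 km/s.
At r₂, v₂ = √(μ/r₂) = 17.370 km/s.
Transfer-orbit speed at r₂: v_a = √[μ(2/r₂ − 1/a_t)] = 12.512 km/s.
Second burn Δv₂ = |v₂ − v_a| = 4.858 km/s.
Δv = Δv₁ + Δv₂ = 6.368 + 4.858 = 11.23 km/s.

Δv = 11.2 km/s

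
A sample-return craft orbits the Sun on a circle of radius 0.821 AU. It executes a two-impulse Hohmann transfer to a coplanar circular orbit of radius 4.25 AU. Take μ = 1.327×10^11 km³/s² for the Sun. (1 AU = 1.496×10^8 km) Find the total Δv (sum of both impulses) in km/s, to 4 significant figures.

In km: r₁ = 0.821 × 1.496×10^8 = 1.228216×10^8 km; r₂ = 4.25 × 1.496×10^8 = 6.358×10^8 km.
The Hohmann ellipse has a_t = (r₁ + r₂)/2 = 3.793108×10^8 km.
Circular speed at r₁: v₁ = √(μ/r₁) = √(1.327×10^11/1.228216×10^8) = 32.870 km/s.
On the transfer ellipse at r₁, v² = μ(2/r − 1/a) gives v_p = √[μ(2/r₁ − 1/a_t)] = 42.556 km/s.
First burn Δv₁ = |v_p − v₁| = 9.686 km/s.
Circular speed at r₂: v₂ = √(μ/r₂) = 14.447 km/s.
Transfer-orbit speed at r₂: v_a = √[μ(2/r₂ − 1/a_t)] = 8.2208 km/s.
Second burn Δv₂ = |v₂ − v_a| = 6.226 km/s.
Δv = Δv₁ + Δv₂ = 9.686 + 6.226 = 15.91 km/s.

Δv = 15.91 km/s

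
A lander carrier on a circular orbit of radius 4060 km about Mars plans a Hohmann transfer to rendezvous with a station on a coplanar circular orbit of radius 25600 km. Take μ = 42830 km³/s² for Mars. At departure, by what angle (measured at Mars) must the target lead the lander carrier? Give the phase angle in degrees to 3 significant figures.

φ = 101°

The Hohmann ellipse has a_t = (r₁ + r₂)/2 = 14830 km.
The half-period of the transfer ellipse is t = π√(a_t³/μ) = 27415 s.
The target's mean motion on its circular orbit is ω₂ = √(μ/r₂³) = 5.0526×10^-5 rad/s.
Angle swept by the target during transfer: ω₂·t = 1.38517 rad = 79.36°.
Arrival is 180° from departure on the ellipse, so φ = 180° − 79.36° = 101°.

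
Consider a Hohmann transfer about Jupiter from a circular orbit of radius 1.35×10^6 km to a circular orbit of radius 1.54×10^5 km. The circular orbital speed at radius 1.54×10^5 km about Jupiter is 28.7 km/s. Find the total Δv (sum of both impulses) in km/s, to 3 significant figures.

Δv = 15.1 km/s

From the circular-orbit relation v² = μ/r at r = 1.54×10^5 km: μ = v²r = (28.7)² × 1.54×10^5 = 1.26848×10^8 km³/s².
The Hohmann ellipse has a_t = (r₁ + r₂)/2 = 7.520×10^5 km.
Circular speed at r₁: v₁ = √(μ/r₁) = √(1.26848×10^8/1.350×10^6) = 9.6934 km/s.
On the transfer ellipse at r₁, vis-viva gives v_a = √[μ(2/r₁ − 1/a_t)] = 4.3866 km/s.
First burn Δv₁ = |v_a − v₁| = 5.307 km/s.
Circular speed at r₂: v₂ = √(μ/r₂) = 28.700 km/s.
Transfer-orbit speed at r₂: v_p = √[μ(2/r₂ − 1/a_t)] = 38.454 km/s.
Second burn Δv₂ = |v₂ − v_p| = 9.754 km/s.
Total Δv = Δv₁ + Δv₂ = 15.06 km/s.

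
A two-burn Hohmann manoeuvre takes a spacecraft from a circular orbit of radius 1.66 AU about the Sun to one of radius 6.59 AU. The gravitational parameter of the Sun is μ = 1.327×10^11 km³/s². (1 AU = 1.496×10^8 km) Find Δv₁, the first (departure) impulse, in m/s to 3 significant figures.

Δv₁ = 6100 m/s

In km: r₁ = 1.66 × 1.496×10^8 = 2.48336×10^8 km; r₂ = 6.59 × 1.496×10^8 = 9.85864×10^8 km.
Semi-major axis of the transfer orbit: a_t = (2.48336×10^8 + 9.85864×10^8)/2 = 6.171×10^8 km.
On the circular orbit at r = 2.48336×10^8 km, v_c = √(μ/r) = 23.116 km/s.
Transfer-orbit speed at the same r (vis-viva, a = a_t): v_t = √[μ(2/r − 1/a_t)] = 29.218 km/s.
Δv₁ = |v_t − v_c| = |29.218 − 23.116| = 6.102 km/s.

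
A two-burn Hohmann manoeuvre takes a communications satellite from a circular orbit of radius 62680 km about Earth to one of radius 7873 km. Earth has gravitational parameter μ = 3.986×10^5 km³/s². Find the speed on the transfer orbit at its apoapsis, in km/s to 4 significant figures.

Transfer-ellipse semi-major axis a_t = (r₁ + r₂)/2 = (62680 + 7873)/2 = 35276.5 km.
At apoapsis, r = 62680 km.
Vis-viva: v = √[μ(2/r − 1/a_t)] = √[3.986×10^5 × (2/62680 − 1/35276.5)] = 1.191 km/s.

v = 1.191 km/s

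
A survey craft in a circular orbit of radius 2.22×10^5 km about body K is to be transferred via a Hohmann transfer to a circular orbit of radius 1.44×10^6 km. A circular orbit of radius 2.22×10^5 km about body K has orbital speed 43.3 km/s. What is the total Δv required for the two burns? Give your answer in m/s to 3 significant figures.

From the circular-orbit relation v² = μ/r at r = 2.22×10^5 km: μ = v²r = (43.3)² × 2.22×10^5 = 4.16226×10^8 km³/s².
Transfer-ellipse semi-major axis a_t = (r₁ + r₂)/2 = (2.220×10^5 + 1.440×10^6)/2 = 8.310×10^5 km.
At r₁ the circular-orbit speed is v₁ = √(μ/r₁) = 43.30 km/s.
On the transfer ellipse at r₁, v² = μ(2/r − 1/a) gives v_p = √[μ(2/r₁ − 1/a_t)] = 57.00 km/s.
First burn Δv₁ = |v_p − v₁| = 13.70 km/s.
Circular speed at r₂: v₂ = √(μ/r₂) = 17.001 km/s.
Transfer-orbit speed at r₂: v_a = √[μ(2/r₂ − 1/a_t)] = 8.7874 km/s.
Second burn Δv₂ = |v₂ − v_a| = 8.214 km/s.
Total Δv = Δv₁ + Δv₂ = 21.91 km/s.

Δv = 21900 m/s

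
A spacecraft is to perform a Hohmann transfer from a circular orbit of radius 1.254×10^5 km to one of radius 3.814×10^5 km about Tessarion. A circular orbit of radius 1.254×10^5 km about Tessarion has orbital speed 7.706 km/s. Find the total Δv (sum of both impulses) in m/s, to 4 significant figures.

Δv = 3058 m/s

From the circular-orbit relation v² = μ/r at r = 1.254×10^5 km: μ = v²r = (7.706)² × 1.254×10^5 = 7.44656×10^6 km³/s².
The Hohmann ellipse has a_t = (r₁ + r₂)/2 = 2.534×10^5 km.
Circular speed at r₁: v₁ = √(μ/r₁) = √(7.44656×10^6/1.254×10^5) = 7.706 km/s.
Transfer-orbit speed at r₁ (vis-viva): v_p = √[μ(2/r₁ − 1/a_t)] = 9.454 km/s.
First burn Δv₁ = |v_p − v₁| = 1.748 km/s.
Circular speed at r₂: v₂ = √(μ/r₂) = 4.4186 km/s.
Transfer-orbit speed at r₂: v_a = √[μ(2/r₂ − 1/a_t)] = 3.1084 km/s.
Second burn Δv₂ = |v₂ − v_a| = 1.310 km/s.
Δv = Δv₁ + Δv₂ = 1.748 + 1.310 = 3.058 km/s.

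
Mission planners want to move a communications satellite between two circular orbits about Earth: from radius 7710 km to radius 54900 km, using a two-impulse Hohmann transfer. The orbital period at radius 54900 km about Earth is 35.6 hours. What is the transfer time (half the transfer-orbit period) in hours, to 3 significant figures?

t = 7.66 hours

From Kepler's third law T² = 4π²r³/μ at r = 54900 km, T = 35.6 hours = 35.6 × 3600 s = 1.2816×10^5 s: μ = 4π²r³/T² = 3.97715×10^5 km³/s².
Transfer-ellipse semi-major axis a_t = (r₁ + r₂)/2 = (7710 + 54900)/2 = 31305 km.
Transfer time t = π√(a_t³/μ) = π√((31305)³ / 3.97715×10^5) = 27590 s.
Converting: 27590 s ÷ 3600 s/hour = 7.66 hours.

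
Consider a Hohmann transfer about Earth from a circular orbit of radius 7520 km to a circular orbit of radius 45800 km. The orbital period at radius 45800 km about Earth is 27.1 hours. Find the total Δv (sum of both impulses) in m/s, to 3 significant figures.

From Kepler's third law T² = 4π²r³/μ at r = 45800 km, T = 27.1 hours = 27.1 × 3600 s = 97560 s: μ = 4π²r³/T² = 3.98486×10^5 km³/s².
The Hohmann ellipse has a_t = (r₁ + r₂)/2 = 26660 km.
At r₁ the circular-orbit speed is v₁ = √(μ/r₁) = 7.279 km/s.
On the transfer ellipse at r₁, vis-viva equation gives v_p = √[μ(2/r₁ − 1/a_t)] = 9.541 km/s.
First burn Δv₁ = |v_p − v₁| = 2.262 km/s.
At r₂, v₂ = √(μ/r₂) = 2.950 km/s.
Transfer-orbit speed at r₂: v_a = √[μ(2/r₂ − 1/a_t)] = 1.567 km/s.
Second burn Δv₂ = |v₂ − v_a| = 1.383 km/s.
Δv = Δv₁ + Δv₂ = 2.262 + 1.383 = 3.645 km/s.

Δv = 3640 m/s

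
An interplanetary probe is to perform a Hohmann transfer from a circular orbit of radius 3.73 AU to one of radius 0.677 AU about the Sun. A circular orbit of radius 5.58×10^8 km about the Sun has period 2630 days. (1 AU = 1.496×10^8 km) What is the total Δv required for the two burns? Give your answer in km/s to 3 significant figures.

Δv = 17.8 km/s

From Kepler's third law T² = 4π²r³/μ at r = 5.58×10^8 km, T = 2630 days = 2630 × 86400 s = 2.27232×10^8 s: μ = 4π²r³/T² = 1.32838×10^11 km³/s².
In km: r₁ = 3.73 × 1.496×10^8 = 5.58008×10^8 km; r₂ = 0.677 × 1.496×10^8 = 1.012792×10^8 km.
The Hohmann ellipse has a_t = (r₁ + r₂)/2 = 3.296436×10^8 km.
At r₁ the circular-orbit speed is v₁ = √(μ/r₁) = 15.429 km/s.
On the transfer ellipse at r₁, v² = μ(2/r − 1/a) gives v_a = √[μ(2/r₁ − 1/a_t)] = 8.5522 km/s.
First burn Δv₁ = |v_a − v₁| = 6.877 km/s.
Circular speed at r₂: v₂ = √(μ/r₂) = 36.22 km/s.
Transfer-orbit speed at r₂: v_p = √[μ(2/r₂ − 1/a_t)] = 47.12 km/s.
Second burn Δv₂ = |v₂ − v_p| = 10.90 km/s.
Δv = Δv₁ + Δv₂ = 6.877 + 10.90 = 17.78 km/s.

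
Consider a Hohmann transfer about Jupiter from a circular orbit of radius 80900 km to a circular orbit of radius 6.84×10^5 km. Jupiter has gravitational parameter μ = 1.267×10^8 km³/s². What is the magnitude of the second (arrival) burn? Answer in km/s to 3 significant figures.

The Hohmann ellipse has a_t = (r₁ + r₂)/2 = 3.8245×10^5 km.
On the circular orbit at r = 6.840×10^5 km, v_c = √(μ/r) = 13.61 km/s.
Vis-viva on the transfer ellipse at r = 6.840×10^5 km gives v_t = √[μ(2/r − 1/a_t)] = 6.260 km/s.
Δv₂ = |v_t − v_c| = |6.260 − 13.61| = 7.350 km/s.

Δv₂ = 7.35 km/s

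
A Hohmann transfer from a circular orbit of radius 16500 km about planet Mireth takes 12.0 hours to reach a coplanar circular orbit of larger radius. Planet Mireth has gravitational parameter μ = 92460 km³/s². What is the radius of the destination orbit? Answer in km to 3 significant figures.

r₂ = 35400 km

Transfer time t = 12.0 hours = 43200 s, and t = π√(a_t³/μ).
So a_t = (μ t²/π²)^(1/3) = (92460 × (43200)² / π²)^(1/3) = 25954 km.
Since a_t = (r₁ + r₂)/2, r₂ = 2a_t − r₁ = 2×25954 − 16500 = 35408 km.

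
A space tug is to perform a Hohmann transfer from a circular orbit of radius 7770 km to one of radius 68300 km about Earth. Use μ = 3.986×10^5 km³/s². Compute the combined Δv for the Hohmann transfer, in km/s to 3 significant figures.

Semi-major axis of the transfer orbit: a_t = (7770 + 68300)/2 = 38035 km.
At r₁ the circular-orbit speed is v₁ = √(μ/r₁) = 7.1624 km/s.
On the transfer ellipse at r₁, vis-viva gives v_p = √[μ(2/r₁ − 1/a_t)] = 9.5979 km/s.
First burn Δv₁ = |v_p − v₁| = 2.4355 km/s.
Circular speed at r₂: v₂ = √(μ/r₂) = 2.4158 km/s.
Transfer-orbit speed at r₂: v_a = √[μ(2/r₂ − 1/a_t)] = 1.0919 km/s.
Second burn Δv₂ = |v₂ − v_a| = 1.3239 km/s.
Δv = Δv₁ + Δv₂ = 2.4355 + 1.3239 = 3.759 km/s.

Δv = 3.76 km/s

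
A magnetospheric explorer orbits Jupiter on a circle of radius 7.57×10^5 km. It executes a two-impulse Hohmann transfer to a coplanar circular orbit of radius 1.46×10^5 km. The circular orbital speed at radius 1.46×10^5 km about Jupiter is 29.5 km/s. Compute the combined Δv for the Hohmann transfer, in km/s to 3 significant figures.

From the circular-orbit relation v² = μ/r at r = 1.46×10^5 km: μ = v²r = (29.5)² × 1.46×10^5 = 1.27056×10^8 km³/s².
Semi-major axis of the transfer orbit: a_t = (7.570×10^5 + 1.460×10^5)/2 = 4.515×10^5 km.
At r₁ the circular-orbit speed is v₁ = √(μ/r₁) = 12.955 km/s.
Transfer-orbit speed at r₁ (v² = μ(2/r − 1/a)): v_a = √[μ(2/r₁ − 1/a_t)] = 7.3671 km/s.
First burn Δv₁ = |v_a − v₁| = 5.588 km/s.
At r₂, v₂ = √(μ/r₂) = 29.500 km/s.
Transfer-orbit speed at r₂: v_p = √[μ(2/r₂ − 1/a_t)] = 38.198 km/s.
Second burn Δv₂ = |v₂ − v_p| = 8.698 km/s.
Total Δv = Δv₁ + Δv₂ = 14.29 km/s.

Δv = 14.3 km/s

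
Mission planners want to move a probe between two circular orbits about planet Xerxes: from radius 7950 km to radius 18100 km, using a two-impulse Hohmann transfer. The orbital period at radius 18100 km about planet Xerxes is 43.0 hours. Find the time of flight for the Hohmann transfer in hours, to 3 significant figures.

t = 13.1 hours

From Kepler's third law T² = 4π²r³/μ at r = 18100 km, T = 43.0 hours = 43.0 × 3600 s = 1.548×10^5 s: μ = 4π²r³/T² = 9769.08 km³/s².
Transfer-ellipse semi-major axis a_t = (r₁ + r₂)/2 = (7950 + 18100)/2 = 13025 km.
Transfer time t = π√(a_t³/μ) = π√((13025)³ / 9769.08) = 47250 s.
Converting: 47250 s ÷ 3600 s/hour = 13.1 hours.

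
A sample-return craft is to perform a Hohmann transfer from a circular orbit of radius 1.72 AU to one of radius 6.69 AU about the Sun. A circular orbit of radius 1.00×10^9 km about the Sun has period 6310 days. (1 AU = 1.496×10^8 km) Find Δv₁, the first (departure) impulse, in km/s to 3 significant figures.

Δv₁ = 5.94 km/s

From Kepler's third law T² = 4π²r³/μ at r = 1.00×10^9 km, T = 6310 days = 6310 × 86400 s = 5.45184×10^8 s: μ = 4π²r³/T² = 1.32823×10^11 km³/s².
In km: r₁ = 1.72 × 1.496×10^8 = 2.57312×10^8 km; r₂ = 6.69 × 1.496×10^8 = 1.000824×10^9 km.
The Hohmann ellipse has a_t = (r₁ + r₂)/2 = 6.29068×10^8 km.
Circular speed at r = 2.57312×10^8 km: v_c = √(μ/r) = 22.720 km/s.
Vis-viva on the transfer ellipse at r = 2.57312×10^8 km gives v_t = √[μ(2/r − 1/a_t)] = 28.657 km/s.
Δv₁ = |v_t − v_c| = |28.657 − 22.720| = 5.937 km/s.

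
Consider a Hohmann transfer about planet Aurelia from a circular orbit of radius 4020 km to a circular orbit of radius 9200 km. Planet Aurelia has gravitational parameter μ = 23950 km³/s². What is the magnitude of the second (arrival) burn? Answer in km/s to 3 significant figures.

The Hohmann ellipse has a_t = (r₁ + r₂)/2 = 6610 km.
On the circular orbit at r = 9200 km, v_c = √(μ/r) = 1.6135 km/s.
Vis-viva on the transfer ellipse at r = 9200 km gives v_t = √[μ(2/r − 1/a_t)] = 1.2583 km/s.
Δv₂ = |v_t − v_c| = |1.2583 − 1.6135| = 0.3552 km/s.

Δv₂ = 0.355 km/s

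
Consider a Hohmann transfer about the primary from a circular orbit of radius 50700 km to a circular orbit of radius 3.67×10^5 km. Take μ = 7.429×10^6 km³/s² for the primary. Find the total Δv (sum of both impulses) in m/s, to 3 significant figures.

Δv = 6220 m/s

Transfer-ellipse semi-major axis a_t = (r₁ + r₂)/2 = (50700 + 3.670×10^5)/2 = 2.0885×10^5 km.
Circular speed at r₁: v₁ = √(μ/r₁) = √(7.429×10^6/50700) = 12.1049 km/s.
On the transfer ellipse at r₁, v² = μ(2/r − 1/a) gives v_p = √[μ(2/r₁ − 1/a_t)] = 16.0464 km/s.
First burn Δv₁ = |v_p − v₁| = 3.9415 km/s.
Circular speed at r₂: v₂ = √(μ/r₂) = 4.4992 km/s.
Transfer-orbit speed at r₂: v_a = √[μ(2/r₂ − 1/a_t)] = 2.2168 km/s.
Second burn Δv₂ = |v₂ − v_a| = 2.2824 km/s.
Δv = Δv₁ + Δv₂ = 3.9415 + 2.2824 = 6.224 km/s.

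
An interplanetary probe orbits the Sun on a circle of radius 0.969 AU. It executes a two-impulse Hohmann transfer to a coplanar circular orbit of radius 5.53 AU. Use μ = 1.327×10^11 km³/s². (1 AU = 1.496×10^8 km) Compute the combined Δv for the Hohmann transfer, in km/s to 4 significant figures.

Δv = 14.96 km/s

In km: r₁ = 0.969 × 1.496×10^8 = 1.449624×10^8 km; r₂ = 5.53 × 1.496×10^8 = 8.27288×10^8 km.
Transfer-ellipse semi-major axis a_t = (r₁ + r₂)/2 = (1.449624×10^8 + 8.27288×10^8)/2 = 4.861252×10^8 km.
Circular speed at r₁: v₁ = √(μ/r₁) = √(1.327×10^11/1.449624×10^8) = 30.256 km/s.
Transfer-orbit speed at r₁ (vis-viva equation): v_p = √[μ(2/r₁ − 1/a_t)] = 39.470 km/s.
First burn Δv₁ = |v_p − v₁| = 9.214 km/s.
Circular speed at r₂: v₂ = √(μ/r₂) = 12.665 km/s.
Transfer-orbit speed at r₂: v_a = √[μ(2/r₂ − 1/a_t)] = 6.9161 km/s.
Second burn Δv₂ = |v₂ − v_a| = 5.749 km/s.
Δv = Δv₁ + Δv₂ = 9.214 + 5.749 = 14.96 km/s.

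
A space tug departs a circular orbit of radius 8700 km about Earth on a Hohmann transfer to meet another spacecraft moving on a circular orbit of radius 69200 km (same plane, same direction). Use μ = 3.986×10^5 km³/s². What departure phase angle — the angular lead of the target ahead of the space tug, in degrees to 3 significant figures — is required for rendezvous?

The Hohmann ellipse has a_t = (r₁ + r₂)/2 = 38950 km.
The half-period of the transfer ellipse is t = π√(a_t³/μ) = 38251 s.
The target's mean motion on its circular orbit is ω₂ = √(μ/r₂³) = 3.4682×10^-5 rad/s.
Angle swept by the target during transfer: ω₂·t = 1.3266 rad = 76.01°.
The space tug traverses 180° on the transfer ellipse, so the target must lead by 180° − 76.01° = 104°.

φ = 104°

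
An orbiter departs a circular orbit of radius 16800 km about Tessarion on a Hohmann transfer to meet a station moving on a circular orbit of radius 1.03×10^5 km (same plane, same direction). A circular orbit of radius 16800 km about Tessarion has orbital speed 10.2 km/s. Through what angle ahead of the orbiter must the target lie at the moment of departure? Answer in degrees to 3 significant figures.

From the circular-orbit relation v² = μ/r at r = 16800 km: μ = v²r = (10.2)² × 16800 = 1.74787×10^6 km³/s².
Transfer-ellipse semi-major axis a_t = (r₁ + r₂)/2 = (16800 + 1.030×10^5)/2 = 59900 km.
The half-period of the transfer ellipse is t = π√(a_t³/μ) = 34840 s.
The target's mean motion on its circular orbit is ω₂ = √(μ/r₂³) = 3.999×10^-5 rad/s.
Angle swept by the target during transfer: ω₂·t = 1.3933 rad = 79.83°.
Arrival is 180° from departure on the ellipse, so φ = 180° − 79.83° = 100°.

φ = 100°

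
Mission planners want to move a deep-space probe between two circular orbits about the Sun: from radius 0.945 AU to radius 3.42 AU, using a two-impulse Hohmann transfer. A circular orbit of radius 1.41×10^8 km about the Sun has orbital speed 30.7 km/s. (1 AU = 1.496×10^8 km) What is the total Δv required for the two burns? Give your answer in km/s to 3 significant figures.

From the circular-orbit relation v² = μ/r at r = 1.41×10^8 km: μ = v²r = (30.7)² × 1.41×10^8 = 1.32891×10^11 km³/s².
In km: r₁ = 0.945 × 1.496×10^8 = 1.41372×10^8 km; r₂ = 3.42 × 1.496×10^8 = 5.11632×10^8 km.
Semi-major axis of the transfer orbit: a_t = (1.41372×10^8 + 5.11632×10^8)/2 = 3.26502×10^8 km.
Circular speed at r₁: v₁ = √(μ/r₁) = √(1.32891×10^11/1.41372×10^8) = 30.66 km/s.
Transfer-orbit speed at r₁ (vis-viva): v_p = √[μ(2/r₁ − 1/a_t)] = 38.38 km/s.
First burn Δv₁ = |v_p − v₁| = 7.720 km/s.
Circular speed at r₂: v₂ = √(μ/r₂) = 16.11644 km/s.
Transfer-orbit speed at r₂: v_a = √[μ(2/r₂ − 1/a_t)] = 10.60493 km/s.
Second burn Δv₂ = |v₂ − v_a| = 5.512 km/s.
Total Δv = Δv₁ + Δv₂ = 13.23 km/s.

Δv = 13.2 km/s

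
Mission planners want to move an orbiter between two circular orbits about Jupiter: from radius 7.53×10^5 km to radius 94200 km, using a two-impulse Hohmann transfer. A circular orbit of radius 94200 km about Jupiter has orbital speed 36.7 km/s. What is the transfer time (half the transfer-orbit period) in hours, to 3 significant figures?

From the circular-orbit relation v² = μ/r at r = 94200 km: μ = v²r = (36.7)² × 94200 = 1.26877×10^8 km³/s².
The Hohmann ellipse has a_t = (r₁ + r₂)/2 = 4.236×10^5 km.
Transfer time t = π√(a_t³/μ) = π√((4.236×10^5)³ / 1.26877×10^8) = 76890 s.
Converting: 76890 s ÷ 3600 s/hour = 21.4 hours.

t = 21.4 hours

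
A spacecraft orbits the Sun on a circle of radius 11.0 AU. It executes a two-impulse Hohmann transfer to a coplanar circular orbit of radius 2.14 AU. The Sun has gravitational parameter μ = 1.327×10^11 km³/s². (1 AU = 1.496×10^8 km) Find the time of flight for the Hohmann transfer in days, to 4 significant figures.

In km: r₁ = 11.0 × 1.496×10^8 = 1.6456×10^9 km; r₂ = 2.14 × 1.496×10^8 = 3.20144×10^8 km.
Transfer-ellipse semi-major axis a_t = (r₁ + r₂)/2 = (1.6456×10^9 + 3.20144×10^8)/2 = 9.82872×10^8 km.
Half the transfer-orbit period gives t = π√(a_t³/μ) = 2.6574×10^8 s.
Converting: 2.6574×10^8 s ÷ 86400 s/day = 3076 days.

t = 3076 days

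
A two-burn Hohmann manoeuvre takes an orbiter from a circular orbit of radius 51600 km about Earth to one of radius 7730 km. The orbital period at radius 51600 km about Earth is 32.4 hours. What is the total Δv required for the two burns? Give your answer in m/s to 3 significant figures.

From Kepler's third law T² = 4π²r³/μ at r = 51600 km, T = 32.4 hours = 32.4 × 3600 s = 1.1664×10^5 s: μ = 4π²r³/T² = 3.98670×10^5 km³/s².
Semi-major axis of the transfer orbit: a_t = (51600 + 7730)/2 = 29665 km.
Circular speed at r₁: v₁ = √(μ/r₁) = √(3.98670×10^5/51600) = 2.780 km/s.
Transfer-orbit speed at r₁ (vis-viva equation): v_a = √[μ(2/r₁ − 1/a_t)] = 1.419 km/s.
First burn Δv₁ = |v_a − v₁| = 1.361 km/s.
Circular speed at r₂: v₂ = √(μ/r₂) = 7.182 km/s.
Transfer-orbit speed at r₂: v_p = √[μ(2/r₂ − 1/a_t)] = 9.472 km/s.
Second burn Δv₂ = |v₂ − v_p| = 2.290 km/s.
Total Δv = Δv₁ + Δv₂ = 3.651 km/s.

Δv = 3650 m/s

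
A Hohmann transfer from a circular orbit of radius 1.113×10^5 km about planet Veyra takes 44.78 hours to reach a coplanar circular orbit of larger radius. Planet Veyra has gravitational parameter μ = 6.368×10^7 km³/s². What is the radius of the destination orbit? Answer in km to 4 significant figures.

r₂ = 9.916×10^5 km

Transfer time t = 44.78 hours = 1.61208×10^5 s, and t = π√(a_t³/μ).
So a_t = (μ t²/π²)^(1/3) = (6.368×10^7 × (1.61208×10^5)² / π²)^(1/3) = 5.5143×10^5 km.
Since a_t = (r₁ + r₂)/2, r₂ = 2a_t − r₁ = 2×5.5143×10^5 − 1.113×10^5 = 9.9156×10^5 km.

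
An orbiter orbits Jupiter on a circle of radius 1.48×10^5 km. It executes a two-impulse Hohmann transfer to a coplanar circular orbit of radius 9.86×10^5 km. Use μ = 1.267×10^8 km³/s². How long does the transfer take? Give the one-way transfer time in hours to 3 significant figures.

t = 33.1 hours

Transfer-ellipse semi-major axis a_t = (r₁ + r₂)/2 = (1.480×10^5 + 9.860×10^5)/2 = 5.670×10^5 km.
Half the transfer-orbit period gives t = π√(a_t³/μ) = 1.192×10^5 s.
Converting: 1.192×10^5 s ÷ 3600 s/hour = 33.1 hours.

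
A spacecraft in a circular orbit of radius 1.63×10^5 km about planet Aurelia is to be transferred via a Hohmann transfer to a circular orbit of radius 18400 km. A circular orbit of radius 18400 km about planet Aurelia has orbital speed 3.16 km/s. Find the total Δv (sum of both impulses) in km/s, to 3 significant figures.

From the circular-orbit relation v² = μ/r at r = 18400 km: μ = v²r = (3.16)² × 18400 = 1.83735×10^5 km³/s².
The Hohmann ellipse has a_t = (r₁ + r₂)/2 = 90700 km.
At r₁ the circular-orbit speed is v₁ = √(μ/r₁) = 1.0617 km/s.
On the transfer ellipse at r₁, vis-viva equation gives v_a = √[μ(2/r₁ − 1/a_t)] = 0.47820 km/s.
First burn Δv₁ = |v_a − v₁| = 0.58350 km/s.
At r₂, v₂ = √(μ/r₂) = 3.1600 km/s.
Transfer-orbit speed at r₂: v_p = √[μ(2/r₂ − 1/a_t)] = 4.2362 km/s.
Second burn Δv₂ = |v₂ − v_p| = 1.0762 km/s.
Δv = Δv₁ + Δv₂ = 0.58350 + 1.0762 = 1.660 km/s.

Δv = 1.66 km/s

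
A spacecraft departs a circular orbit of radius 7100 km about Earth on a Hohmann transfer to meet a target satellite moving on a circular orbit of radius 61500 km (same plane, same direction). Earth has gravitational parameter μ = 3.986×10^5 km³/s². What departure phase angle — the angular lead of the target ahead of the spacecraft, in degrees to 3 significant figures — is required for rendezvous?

Semi-major axis of the transfer orbit: a_t = (7100 + 61500)/2 = 34300 km.
Transfer time t = π√(a_t³/μ) = 31610 s.
Target angular speed ω₂ = √(μ/r₂³) = 4.1396×10^-5 rad/s.
Angle swept by the target during transfer: ω₂·t = 1.3085 rad = 74.97°.
Arrival is 180° from departure on the ellipse, so φ = 180° − 74.97° = 105°.

φ = 105°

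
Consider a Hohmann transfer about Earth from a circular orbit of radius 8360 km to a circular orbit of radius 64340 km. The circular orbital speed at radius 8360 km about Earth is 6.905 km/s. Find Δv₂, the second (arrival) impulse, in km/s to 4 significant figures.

From the circular-orbit relation v² = μ/r at r = 8360 km: μ = v²r = (6.905)² × 8360 = 3.98597×10^5 km³/s².
The Hohmann ellipse has a_t = (r₁ + r₂)/2 = 36350 km.
Circular speed at r = 64340 km: v_c = √(μ/r) = 2.489 km/s.
Vis-viva on the transfer ellipse at r = 64340 km gives v_t = √[μ(2/r − 1/a_t)] = 1.194 km/s.
Δv₂ = |v_t − v_c| = |1.194 − 2.489| = 1.295 km/s.

Δv₂ = 1.295 km/s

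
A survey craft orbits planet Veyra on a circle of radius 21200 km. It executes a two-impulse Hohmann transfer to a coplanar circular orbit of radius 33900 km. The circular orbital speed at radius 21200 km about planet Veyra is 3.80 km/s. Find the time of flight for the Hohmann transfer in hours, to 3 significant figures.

From the circular-orbit relation v² = μ/r at r = 21200 km: μ = v²r = (3.80)² × 21200 = 3.06128×10^5 km³/s².
Transfer-ellipse semi-major axis a_t = (r₁ + r₂)/2 = (21200 + 33900)/2 = 27550 km.
Half the transfer-orbit period gives t = π√(a_t³/μ) = 25960 s.
Converting: 25960 s ÷ 3600 s/hour = 7.21 hours.

t = 7.21 hours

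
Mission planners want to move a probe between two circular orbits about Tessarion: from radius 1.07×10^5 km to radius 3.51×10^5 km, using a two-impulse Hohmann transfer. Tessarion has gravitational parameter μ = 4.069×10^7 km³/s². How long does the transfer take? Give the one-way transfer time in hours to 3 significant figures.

Transfer-ellipse semi-major axis a_t = (r₁ + r₂)/2 = (1.070×10^5 + 3.510×10^5)/2 = 2.290×10^5 km.
Transfer time t = π√(a_t³/μ) = π√((2.290×10^5)³ / 4.069×10^7) = 53970 s.
Converting: 53970 s ÷ 3600 s/hour = 15.0 hours.

t = 15.0 hours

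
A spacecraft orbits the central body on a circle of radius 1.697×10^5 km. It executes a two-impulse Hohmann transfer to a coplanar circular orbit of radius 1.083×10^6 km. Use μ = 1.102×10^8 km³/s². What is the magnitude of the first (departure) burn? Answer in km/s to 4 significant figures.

Δv₁ = 8.026 km/s

The Hohmann ellipse has a_t = (r₁ + r₂)/2 = 6.2635×10^5 km.
On the circular orbit at r = 1.697×10^5 km, v_c = √(μ/r) = 25.483 km/s.
Vis-viva on the transfer ellipse at r = 1.697×10^5 km gives v_t = √[μ(2/r − 1/a_t)] = 33.509 km/s.
Δv₁ = |v_t − v_c| = |33.509 − 25.483| = 8.026 km/s.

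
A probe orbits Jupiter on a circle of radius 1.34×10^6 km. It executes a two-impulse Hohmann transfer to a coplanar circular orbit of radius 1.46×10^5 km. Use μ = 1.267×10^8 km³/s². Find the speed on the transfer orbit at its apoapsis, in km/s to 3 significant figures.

v = 4.31 km/s

The Hohmann ellipse has a_t = (r₁ + r₂)/2 = 7.430×10^5 km.
The apoapsis of the transfer ellipse is at r = 1.340×10^6 km.
Vis-viva: v = √[μ(2/r − 1/a_t)] = √[1.267×10^8 × (2/1.340×10^6 − 1/7.430×10^5)] = 4.310 km/s.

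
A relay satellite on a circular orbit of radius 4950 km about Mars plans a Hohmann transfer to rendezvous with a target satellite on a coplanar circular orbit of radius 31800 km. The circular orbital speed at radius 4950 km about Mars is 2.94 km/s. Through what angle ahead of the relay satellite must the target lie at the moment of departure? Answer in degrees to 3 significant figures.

From the circular-orbit relation v² = μ/r at r = 4950 km: μ = v²r = (2.94)² × 4950 = 42785.8 km³/s².
The Hohmann ellipse has a_t = (r₁ + r₂)/2 = 18375 km.
Transfer time t = π√(a_t³/μ) = 37830 s.
The target's mean motion on its circular orbit is ω₂ = √(μ/r₂³) = 3.6476×10^-5 rad/s.
Angle swept by the target during transfer: ω₂·t = 1.3799 rad = 79.06°.
The relay satellite traverses 180° on the transfer ellipse, so the target must lead by 180° − 79.06° = 101°.

φ = 101°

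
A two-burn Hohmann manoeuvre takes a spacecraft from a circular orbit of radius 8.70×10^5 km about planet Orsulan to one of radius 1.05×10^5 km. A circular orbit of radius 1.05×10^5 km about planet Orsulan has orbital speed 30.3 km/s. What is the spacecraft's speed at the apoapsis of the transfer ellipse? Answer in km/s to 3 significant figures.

v = 4.89 km/s

From the circular-orbit relation v² = μ/r at r = 1.05×10^5 km: μ = v²r = (30.3)² × 1.05×10^5 = 9.63994×10^7 km³/s².
Transfer-ellipse semi-major axis a_t = (r₁ + r₂)/2 = (8.700×10^5 + 1.050×10^5)/2 = 4.875×10^5 km.
At apoapsis, r = 8.700×10^5 km.
From the vis-viva equation, v = √[μ(2/r − 1/a_t)] = 4.885 km/s.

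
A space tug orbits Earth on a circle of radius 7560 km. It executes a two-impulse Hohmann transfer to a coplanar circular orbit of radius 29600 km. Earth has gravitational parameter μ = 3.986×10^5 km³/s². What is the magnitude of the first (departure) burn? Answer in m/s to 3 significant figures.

Δv₁ = 1900 m/s

Transfer-ellipse semi-major axis a_t = (r₁ + r₂)/2 = (7560 + 29600)/2 = 18580 km.
On the circular orbit at r = 7560 km, v_c = √(μ/r) = 7.261 km/s.
Vis-viva on the transfer ellipse at r = 7560 km gives v_t = √[μ(2/r − 1/a_t)] = 9.165 km/s.
Δv₁ = |v_t − v_c| = |9.165 − 7.261| = 1.904 km/s.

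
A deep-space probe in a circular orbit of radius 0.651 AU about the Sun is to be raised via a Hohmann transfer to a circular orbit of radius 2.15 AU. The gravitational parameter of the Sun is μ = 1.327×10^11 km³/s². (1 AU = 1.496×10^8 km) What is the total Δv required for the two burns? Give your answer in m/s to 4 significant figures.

In km: r₁ = 0.651 × 1.496×10^8 = 9.73896×10^7 km; r₂ = 2.15 × 1.496×10^8 = 3.2164×10^8 km.
Semi-major axis of the transfer orbit: a_t = (9.73896×10^7 + 3.2164×10^8)/2 = 2.095148×10^8 km.
Circular speed at r₁: v₁ = √(μ/r₁) = √(1.327×10^11/9.73896×10^7) = 36.913 km/s.
On the transfer ellipse at r₁, v² = μ(2/r − 1/a) gives v_p = √[μ(2/r₁ − 1/a_t)] = 45.736 km/s.
First burn Δv₁ = |v_p − v₁| = 8.823 km/s.
Circular speed at r₂: v₂ = √(μ/r₂) = 20.312 km/s.
Transfer-orbit speed at r₂: v_a = √[μ(2/r₂ − 1/a_t)] = 13.848 km/s.
Second burn Δv₂ = |v₂ − v_a| = 6.464 km/s.
Total Δv = Δv₁ + Δv₂ = 15.29 km/s.

Δv = 15290 m/s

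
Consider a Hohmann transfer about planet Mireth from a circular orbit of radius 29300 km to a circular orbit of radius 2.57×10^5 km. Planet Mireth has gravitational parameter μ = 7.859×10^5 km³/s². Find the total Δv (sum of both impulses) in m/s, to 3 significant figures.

Δv = 2720 m/s

The Hohmann ellipse has a_t = (r₁ + r₂)/2 = 1.4315×10^5 km.
At r₁ the circular-orbit speed is v₁ = √(μ/r₁) = 5.179 km/s.
Transfer-orbit speed at r₁ (vis-viva): v_p = √[μ(2/r₁ − 1/a_t)] = 6.939 km/s.
First burn Δv₁ = |v_p − v₁| = 1.760 km/s.
At r₂, v₂ = √(μ/r₂) = 1.7487 km/s.
Transfer-orbit speed at r₂: v_a = √[μ(2/r₂ − 1/a_t)] = 0.79114 km/s.
Second burn Δv₂ = |v₂ − v_a| = 0.9576 km/s.
Total Δv = Δv₁ + Δv₂ = 2.718 km/s.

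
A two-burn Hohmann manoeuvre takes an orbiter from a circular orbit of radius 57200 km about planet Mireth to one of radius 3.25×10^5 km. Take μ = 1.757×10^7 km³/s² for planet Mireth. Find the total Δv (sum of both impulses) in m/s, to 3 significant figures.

Δv = 8660 m/s

Semi-major axis of the transfer orbit: a_t = (57200 + 3.250×10^5)/2 = 1.911×10^5 km.
At r₁ the circular-orbit speed is v₁ = √(μ/r₁) = 17.53 km/s.
Transfer-orbit speed at r₁ (vis-viva): v_p = √[μ(2/r₁ − 1/a_t)] = 22.86 km/s.
First burn Δv₁ = |v_p − v₁| = 5.330 km/s.
At r₂, v₂ = √(μ/r₂) = 7.353 km/s.
Transfer-orbit speed at r₂: v_a = √[μ(2/r₂ − 1/a_t)] = 4.023 km/s.
Second burn Δv₂ = |v₂ − v_a| = 3.330 km/s.
Δv = Δv₁ + Δv₂ = 5.330 + 3.330 = 8.660 km/s.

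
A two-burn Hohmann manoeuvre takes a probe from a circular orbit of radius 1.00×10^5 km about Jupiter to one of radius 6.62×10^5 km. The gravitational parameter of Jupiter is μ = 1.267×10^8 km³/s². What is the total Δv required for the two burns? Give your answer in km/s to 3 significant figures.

Transfer-ellipse semi-major axis a_t = (r₁ + r₂)/2 = (1.000×10^5 + 6.620×10^5)/2 = 3.810×10^5 km.
At r₁ the circular-orbit speed is v₁ = √(μ/r₁) = 35.5949 km/s.
Transfer-orbit speed at r₁ (v² = μ(2/r − 1/a)): v_p = √[μ(2/r₁ − 1/a_t)] = 46.9197 km/s.
First burn Δv₁ = |v_p − v₁| = 11.32 km/s.
At r₂, v₂ = √(μ/r₂) = 13.8344 km/s.
Transfer-orbit speed at r₂: v_a = √[μ(2/r₂ − 1/a_t)] = 7.08756 km/s.
Second burn Δv₂ = |v₂ − v_a| = 6.747 km/s.
Total Δv = Δv₁ + Δv₂ = 18.07 km/s.

Δv = 18.1 km/s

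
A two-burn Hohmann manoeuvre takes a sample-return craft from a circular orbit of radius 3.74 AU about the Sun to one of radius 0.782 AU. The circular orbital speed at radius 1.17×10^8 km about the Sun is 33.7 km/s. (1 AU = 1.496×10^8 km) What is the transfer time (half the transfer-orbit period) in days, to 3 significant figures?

From the circular-orbit relation v² = μ/r at r = 1.17×10^8 km: μ = v²r = (33.7)² × 1.17×10^8 = 1.32876×10^11 km³/s².
In km: r₁ = 3.74 × 1.496×10^8 = 5.59504×10^8 km; r₂ = 0.782 × 1.496×10^8 = 1.169872×10^8 km.
Transfer-ellipse semi-major axis a_t = (r₁ + r₂)/2 = (5.59504×10^8 + 1.169872×10^8)/2 = 3.382456×10^8 km.
Transfer time t = π√(a_t³/μ) = π√((3.382456×10^8)³ / 1.32876×10^11) = 5.3614×10^7 s.
Converting: 5.3614×10^7 s ÷ 86400 s/day = 621 days.

t = 621 days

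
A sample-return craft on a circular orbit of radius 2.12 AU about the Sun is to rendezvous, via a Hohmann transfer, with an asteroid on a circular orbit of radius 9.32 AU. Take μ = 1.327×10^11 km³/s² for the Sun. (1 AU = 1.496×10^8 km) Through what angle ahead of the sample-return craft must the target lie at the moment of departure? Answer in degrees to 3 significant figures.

φ = 93.5°

In km: r₁ = 2.12 × 1.496×10^8 = 3.17152×10^8 km; r₂ = 9.32 × 1.496×10^8 = 1.394272×10^9 km.
Semi-major axis of the transfer orbit: a_t = (3.17152×10^8 + 1.394272×10^9)/2 = 8.55712×10^8 km.
The half-period of the transfer ellipse is t = π√(a_t³/μ) = 2.1588×10^8 s.
Target angular speed ω₂ = √(μ/r₂³) = 6.9970×10^-9 rad/s.
Angle swept by the target during transfer: ω₂·t = 1.5105 rad = 86.545°.
The sample-return craft traverses 180° on the transfer ellipse, so the target must lead by 180° − 86.545° = 93.5°.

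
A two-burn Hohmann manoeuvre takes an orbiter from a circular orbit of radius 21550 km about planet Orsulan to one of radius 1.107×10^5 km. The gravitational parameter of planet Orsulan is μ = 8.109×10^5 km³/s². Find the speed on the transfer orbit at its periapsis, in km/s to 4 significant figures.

v = 7.937 km/s

Transfer-ellipse semi-major axis a_t = (r₁ + r₂)/2 = (21550 + 1.107×10^5)/2 = 66125 km.
The periapsis of the transfer ellipse is at r = 21550 km.
Applying v² = μ(2/r − 1/a_t): v = 7.937 km/s.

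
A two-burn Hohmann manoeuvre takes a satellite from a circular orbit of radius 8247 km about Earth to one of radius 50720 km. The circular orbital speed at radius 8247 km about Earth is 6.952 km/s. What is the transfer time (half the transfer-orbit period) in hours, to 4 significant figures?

From the circular-orbit relation v² = μ/r at r = 8247 km: μ = v²r = (6.952)² × 8247 = 3.98580×10^5 km³/s².
The Hohmann ellipse has a_t = (r₁ + r₂)/2 = 29483.5 km.
Transfer time t = π√(a_t³/μ) = π√((29483.5)³ / 3.98580×10^5) = 25192 s.
Converting: 25192 s ÷ 3600 s/hour = 6.998 hours.

t = 6.998 hours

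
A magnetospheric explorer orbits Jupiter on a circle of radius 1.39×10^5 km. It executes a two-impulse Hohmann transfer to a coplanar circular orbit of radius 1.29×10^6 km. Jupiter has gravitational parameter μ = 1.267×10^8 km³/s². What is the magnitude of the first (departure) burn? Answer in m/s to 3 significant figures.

Δv₁ = 10400 m/s

Semi-major axis of the transfer orbit: a_t = (1.390×10^5 + 1.290×10^6)/2 = 7.145×10^5 km.
Circular speed at r = 1.390×10^5 km: v_c = √(μ/r) = 30.19 km/s.
Vis-viva on the transfer ellipse at r = 1.390×10^5 km gives v_t = √[μ(2/r − 1/a_t)] = 40.57 km/s.
Δv₁ = |v_t − v_c| = |40.57 − 30.19| = 10.38 km/s.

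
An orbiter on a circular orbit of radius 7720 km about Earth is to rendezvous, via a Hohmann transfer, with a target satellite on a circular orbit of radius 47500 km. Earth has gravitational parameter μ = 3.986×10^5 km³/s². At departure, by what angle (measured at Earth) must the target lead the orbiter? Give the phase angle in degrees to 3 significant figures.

φ = 100°

The Hohmann ellipse has a_t = (r₁ + r₂)/2 = 27610 km.
Transfer time t = π√(a_t³/μ) = 22829 s.
Target angular speed ω₂ = √(μ/r₂³) = 6.0986×10^-5 rad/s.
Angle swept by the target during transfer: ω₂·t = 1.3922 rad = 79.77°.
Arrival is 180° from departure on the ellipse, so φ = 180° − 79.77° = 100°.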